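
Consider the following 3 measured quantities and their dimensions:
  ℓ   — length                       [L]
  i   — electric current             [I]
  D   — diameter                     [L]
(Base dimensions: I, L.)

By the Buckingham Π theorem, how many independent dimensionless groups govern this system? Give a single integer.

1

Dimensional matrix (I×L by ℓ×i×D):
  I: [ 0  1  0]
  L: [ 1  0  1]
RREF → pivots at {ℓ,i} ⇒ r = 2
n=3, r=2 ⇒ 1 dimensionless group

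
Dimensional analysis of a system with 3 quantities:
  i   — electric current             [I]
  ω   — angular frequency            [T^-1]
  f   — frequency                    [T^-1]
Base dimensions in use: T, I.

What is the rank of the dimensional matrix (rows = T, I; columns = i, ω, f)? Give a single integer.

Exponent matrix [T,I] × [i,ω,f]:
  T: [ 0 -1 -1]
  I: [ 1  0  0]
Row reduction gives pivot columns i,ω; rank = 2

2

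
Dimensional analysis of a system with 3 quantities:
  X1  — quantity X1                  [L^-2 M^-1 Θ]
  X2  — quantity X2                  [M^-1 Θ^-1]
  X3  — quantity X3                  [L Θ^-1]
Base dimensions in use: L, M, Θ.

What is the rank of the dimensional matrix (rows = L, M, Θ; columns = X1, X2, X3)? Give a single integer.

Dimensional matrix (L×M×Θ by X1×X2×X3):
  L: [-2  0  1]
  M: [-1 -1  0]
  Θ: [ 1 -1 -1]
RREF → pivots at {X1,X2} ⇒ r = 2

2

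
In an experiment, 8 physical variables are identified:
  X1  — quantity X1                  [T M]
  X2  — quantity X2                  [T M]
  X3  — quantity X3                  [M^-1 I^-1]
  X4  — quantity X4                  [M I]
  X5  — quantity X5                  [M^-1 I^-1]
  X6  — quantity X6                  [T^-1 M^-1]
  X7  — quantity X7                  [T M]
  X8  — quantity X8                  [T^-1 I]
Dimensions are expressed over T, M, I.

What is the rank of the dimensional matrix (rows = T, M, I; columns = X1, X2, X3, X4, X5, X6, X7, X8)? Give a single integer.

Dimensional matrix (T×M×I by X1×X2×X3×X4×X5×X6×X7×X8):
  T: [ 1  1  0  0  0 -1  1 -1]
  M: [ 1  1 -1  1 -1 -1  1  0]
  I: [ 0  0 -1  1 -1  0  0  1]
Echelon form has 2 nonzero rows (pivots: X1,X3)

2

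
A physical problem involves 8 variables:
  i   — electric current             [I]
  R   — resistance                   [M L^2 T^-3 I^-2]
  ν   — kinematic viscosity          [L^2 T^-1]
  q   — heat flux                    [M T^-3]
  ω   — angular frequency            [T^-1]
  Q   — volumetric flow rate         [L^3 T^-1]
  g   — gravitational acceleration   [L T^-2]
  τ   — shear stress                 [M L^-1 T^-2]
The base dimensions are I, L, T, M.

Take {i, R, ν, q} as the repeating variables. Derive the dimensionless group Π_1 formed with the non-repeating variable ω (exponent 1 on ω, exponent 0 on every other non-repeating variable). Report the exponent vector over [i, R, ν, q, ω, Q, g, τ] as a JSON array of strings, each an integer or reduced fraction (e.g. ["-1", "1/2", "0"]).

["2", "1", "-1", "-1", "1", "0", "0", "0"]

Dimensional matrix (I×L×T×M by i×R×ν×q×ω×Q×g×τ):
  I: [ 1 -2  0  0  0  0  0  0]
  L: [ 0  2  2  0  0  3  1 -1]
  T: [ 0 -3 -1 -3 -1 -1 -2 -2]
  M: [ 0  1  0  1  0  0  0  1]
Echelon form has 4 nonzero rows (pivots: i,R,ν,q)
Repeat: i,R,ν,q; free: ω,Q,g,τ
RREF:
  r0: [   1    0    0    0   -2    1   -3    1]
  r1: [   0    1    0    0   -1  1/2 -3/2  1/2]
  r2: [   0    0    1    0    1    1    2   -1]
  r3: [   0    0    0    1    1 -1/2  3/2  1/2]
Fix exponent of ω at 1, Q at 0, g at 0, τ at 0; solve each RREF row for its pivot's exponent:
  r0: exp(i) + (-2)·1 = 0 ⇒ exp(i) = 2
  r1: exp(R) + (-1)·1 = 0 ⇒ exp(R) = 1
  r2: exp(ν) + (1)·1 = 0 ⇒ exp(ν) = -1
  r3: exp(q) + (1)·1 = 0 ⇒ exp(q) = -1
Π_1 = i^2 · R · ν^-1 · q^-1 · ω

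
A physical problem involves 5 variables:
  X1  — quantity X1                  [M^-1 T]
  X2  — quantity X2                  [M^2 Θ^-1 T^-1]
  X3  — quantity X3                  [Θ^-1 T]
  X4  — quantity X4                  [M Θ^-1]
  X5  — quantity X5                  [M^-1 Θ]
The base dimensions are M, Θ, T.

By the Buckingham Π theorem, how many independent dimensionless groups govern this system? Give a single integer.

Write exponents as rows M,Θ,T / cols X1,X2,X3,X4,X5:
  M: [-1  2  0  1 -1]
  Θ: [ 0 -1 -1 -1  1]
  T: [ 1 -1  1  0  0]
Echelon form has 2 nonzero rows (pivots: X1,X2)
Π count = n − r = 5 − 2 = 3

3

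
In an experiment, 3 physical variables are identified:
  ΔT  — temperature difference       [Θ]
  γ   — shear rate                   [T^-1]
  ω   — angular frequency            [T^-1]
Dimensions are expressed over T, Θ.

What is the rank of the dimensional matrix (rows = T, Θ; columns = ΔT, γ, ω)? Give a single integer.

2

Dimensional matrix (T×Θ by ΔT×γ×ω):
  T: [ 0 -1 -1]
  Θ: [ 1  0  0]
RREF → pivots at {ΔT,γ} ⇒ r = 2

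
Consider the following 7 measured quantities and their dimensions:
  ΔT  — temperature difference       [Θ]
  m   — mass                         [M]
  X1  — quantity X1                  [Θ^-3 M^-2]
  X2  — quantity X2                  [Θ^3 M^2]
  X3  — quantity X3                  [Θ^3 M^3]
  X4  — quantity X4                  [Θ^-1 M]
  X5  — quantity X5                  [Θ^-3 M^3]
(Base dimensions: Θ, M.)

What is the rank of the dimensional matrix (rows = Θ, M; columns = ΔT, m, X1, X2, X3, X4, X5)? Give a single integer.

2

Write exponents as rows Θ,M / cols ΔT,m,X1,X2,X3,X4,X5:
  Θ: [ 1  0 -3  3  3 -1 -3]
  M: [ 0  1 -2  2  3  1  3]
RREF → pivots at {ΔT,m} ⇒ r = 2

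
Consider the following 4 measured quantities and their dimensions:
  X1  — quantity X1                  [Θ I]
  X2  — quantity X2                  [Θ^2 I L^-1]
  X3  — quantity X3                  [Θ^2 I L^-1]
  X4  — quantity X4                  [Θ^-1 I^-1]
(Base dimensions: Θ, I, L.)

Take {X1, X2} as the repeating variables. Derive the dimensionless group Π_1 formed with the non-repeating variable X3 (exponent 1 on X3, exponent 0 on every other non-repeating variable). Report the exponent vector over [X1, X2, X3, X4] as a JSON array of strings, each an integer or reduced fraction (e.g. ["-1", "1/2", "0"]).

["0", "-1", "1", "0"]

Exponent matrix [Θ,I,L] × [X1,X2,X3,X4]:
  Θ: [ 1  2  2 -1]
  I: [ 1  1  1 -1]
  L: [ 0 -1 -1  0]
RREF → pivots at {X1,X2} ⇒ r = 2
Pivot set = {X1,X2}, free = {X3,X4}
RREF:
  r0: [   1    0    0   -1]
  r1: [   0    1    1    0]
  r2: [   0    0    0    0]
Fix exponent of X3 at 1, X4 at 0; solve each RREF row for its pivot's exponent:
  r0: exp(X1) + (0)·1 = 0 ⇒ exp(X1) = 0
  r1: exp(X2) + (1)·1 = 0 ⇒ exp(X2) = -1
Π_1 = X2^-1 · X3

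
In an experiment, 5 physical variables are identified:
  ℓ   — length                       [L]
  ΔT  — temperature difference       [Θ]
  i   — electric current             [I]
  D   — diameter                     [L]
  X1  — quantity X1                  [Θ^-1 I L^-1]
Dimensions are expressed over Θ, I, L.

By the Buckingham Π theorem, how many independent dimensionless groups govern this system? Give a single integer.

2

Write exponents as rows Θ,I,L / cols ℓ,ΔT,i,D,X1:
  Θ: [ 0  1  0  0 -1]
  I: [ 0  0  1  0  1]
  L: [ 1  0  0  1 -1]
RREF → pivots at {ℓ,ΔT,i} ⇒ r = 3
5 vars − rank 3 = 2 Π groups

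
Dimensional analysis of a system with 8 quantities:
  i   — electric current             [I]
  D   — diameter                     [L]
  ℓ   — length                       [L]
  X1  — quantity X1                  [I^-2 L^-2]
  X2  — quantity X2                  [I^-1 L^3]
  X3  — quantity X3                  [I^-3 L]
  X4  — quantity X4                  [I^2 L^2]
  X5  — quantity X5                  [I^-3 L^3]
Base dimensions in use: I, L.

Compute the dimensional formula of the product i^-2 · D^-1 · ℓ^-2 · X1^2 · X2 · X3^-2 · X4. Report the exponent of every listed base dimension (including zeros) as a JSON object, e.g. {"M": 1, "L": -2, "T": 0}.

Exponent matrix [I,L] × [i,D,ℓ,X1,X2,X3,X4,X5]:
  I: [ 1  0  0 -2 -1 -3  2 -3]
  L: [ 0  1  1 -2  3  1  2  3]
  [I]: (-2)·1+(-1)·0+(-2)·0+(2)·-2+(1)·-1+(-2)·-3+(1)·2 = 1
  [L]: (-2)·0+(-1)·1+(-2)·1+(2)·-2+(1)·3+(-2)·1+(1)·2 = -4
⇒ I L^-4

{"I": 1, "L": -4}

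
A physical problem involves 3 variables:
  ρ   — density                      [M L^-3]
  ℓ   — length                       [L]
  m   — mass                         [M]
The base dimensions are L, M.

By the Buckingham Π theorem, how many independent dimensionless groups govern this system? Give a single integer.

1

Exponent matrix [L,M] × [ρ,ℓ,m]:
  L: [-3  1  0]
  M: [ 1  0  1]
Echelon form has 2 nonzero rows (pivots: ρ,ℓ)
3 vars − rank 2 = 1 Π group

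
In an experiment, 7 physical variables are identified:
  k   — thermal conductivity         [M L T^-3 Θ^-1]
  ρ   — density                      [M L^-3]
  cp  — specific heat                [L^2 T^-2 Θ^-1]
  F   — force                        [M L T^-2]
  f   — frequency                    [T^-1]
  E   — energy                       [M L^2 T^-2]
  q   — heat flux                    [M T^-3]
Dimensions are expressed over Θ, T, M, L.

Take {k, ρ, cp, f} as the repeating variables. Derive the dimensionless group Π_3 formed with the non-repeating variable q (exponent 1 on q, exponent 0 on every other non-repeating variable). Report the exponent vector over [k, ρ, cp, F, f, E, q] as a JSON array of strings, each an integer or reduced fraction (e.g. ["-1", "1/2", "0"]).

["-3/2", "1/2", "3/2", "0", "-3/2", "0", "1"]

Dimensional matrix (Θ×T×M×L by k×ρ×cp×F×f×E×q):
  Θ: [-1  0 -1  0  0  0  0]
  T: [-3  0 -2 -2 -1 -2 -3]
  M: [ 1  1  0  1  0  1  1]
  L: [ 1 -3  2  1  0  2  0]
Echelon form has 4 nonzero rows (pivots: k,ρ,cp,f)
Pivot set = {k,ρ,cp,f}, free = {F,E,q}
RREF:
  r0: [   1    0    0    2    0  5/2  3/2]
  r1: [   0    1    0   -1    0 -3/2 -1/2]
  r2: [   0    0    1   -2    0 -5/2 -3/2]
  r3: [   0    0    0    0    1 -1/2  3/2]
Fix exponent of q at 1, F at 0, E at 0; solve each RREF row for its pivot's exponent:
  r0: exp(k) + (3/2)·1 = 0 ⇒ exp(k) = -3/2
  r1: exp(ρ) + (-1/2)·1 = 0 ⇒ exp(ρ) = 1/2
  r2: exp(cp) + (-3/2)·1 = 0 ⇒ exp(cp) = 3/2
  r3: exp(f) + (3/2)·1 = 0 ⇒ exp(f) = -3/2
Π_3 = k^(-3/2) · ρ^(1/2) · cp^(3/2) · f^(-3/2) · q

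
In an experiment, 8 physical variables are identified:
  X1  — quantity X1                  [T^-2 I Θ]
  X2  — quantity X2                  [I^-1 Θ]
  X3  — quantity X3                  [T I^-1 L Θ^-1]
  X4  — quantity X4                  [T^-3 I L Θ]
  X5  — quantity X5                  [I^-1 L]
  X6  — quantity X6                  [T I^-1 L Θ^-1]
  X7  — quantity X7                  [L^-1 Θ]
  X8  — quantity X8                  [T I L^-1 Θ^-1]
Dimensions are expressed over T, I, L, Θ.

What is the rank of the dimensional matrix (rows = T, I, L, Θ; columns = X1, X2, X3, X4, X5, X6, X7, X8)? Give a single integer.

Write exponents as rows T,I,L,Θ / cols X1,X2,X3,X4,X5,X6,X7,X8:
  T: [-2  0  1 -3  0  1  0  1]
  I: [ 1 -1 -1  1 -1 -1  0  1]
  L: [ 0  0  1  1  1  1 -1 -1]
  Θ: [ 1  1 -1  1  0 -1  1 -1]
RREF → pivots at {X1,X2,X3} ⇒ r = 3

3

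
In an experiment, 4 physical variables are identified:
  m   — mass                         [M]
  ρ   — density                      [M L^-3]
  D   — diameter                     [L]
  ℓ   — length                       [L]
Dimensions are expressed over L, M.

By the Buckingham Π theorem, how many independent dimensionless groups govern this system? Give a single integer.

2

Write exponents as rows L,M / cols m,ρ,D,ℓ:
  L: [ 0 -3  1  1]
  M: [ 1  1  0  0]
RREF → pivots at {m,ρ} ⇒ r = 2
n=4, r=2 ⇒ 2 dimensionless groups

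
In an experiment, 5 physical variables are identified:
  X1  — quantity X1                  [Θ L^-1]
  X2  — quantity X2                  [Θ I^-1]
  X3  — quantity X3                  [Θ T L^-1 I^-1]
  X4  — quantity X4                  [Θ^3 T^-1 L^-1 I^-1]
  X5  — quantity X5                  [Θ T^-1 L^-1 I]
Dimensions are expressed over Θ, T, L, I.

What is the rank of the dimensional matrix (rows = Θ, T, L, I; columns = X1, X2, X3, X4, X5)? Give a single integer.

Exponent matrix [Θ,T,L,I] × [X1,X2,X3,X4,X5]:
  Θ: [ 1  1  1  3  1]
  T: [ 0  0  1 -1 -1]
  L: [-1  0 -1 -1 -1]
  I: [ 0 -1 -1 -1  1]
Echelon form has 3 nonzero rows (pivots: X1,X2,X3)

3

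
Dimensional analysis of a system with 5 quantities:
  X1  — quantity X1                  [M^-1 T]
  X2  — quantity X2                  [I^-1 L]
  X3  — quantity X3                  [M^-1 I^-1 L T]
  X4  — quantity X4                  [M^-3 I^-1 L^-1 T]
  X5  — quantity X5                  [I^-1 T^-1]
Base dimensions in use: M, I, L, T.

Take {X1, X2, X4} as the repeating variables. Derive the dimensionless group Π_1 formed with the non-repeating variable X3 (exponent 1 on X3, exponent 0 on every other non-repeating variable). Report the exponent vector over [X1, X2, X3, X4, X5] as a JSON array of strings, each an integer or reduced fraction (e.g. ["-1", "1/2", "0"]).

["-1", "-1", "1", "0", "0"]

Exponent matrix [M,I,L,T] × [X1,X2,X3,X4,X5]:
  M: [-1  0 -1 -3  0]
  I: [ 0 -1 -1 -1 -1]
  L: [ 0  1  1 -1  0]
  T: [ 1  0  1  1 -1]
RREF → pivots at {X1,X2,X4} ⇒ r = 3
Pivot set = {X1,X2,X4}, free = {X3,X5}
RREF:
  r0: [   1    0    1    0 -3/2]
  r1: [   0    1    1    0  1/2]
  r2: [   0    0    0    1  1/2]
  r3: [   0    0    0    0    0]
Fix exponent of X3 at 1, X5 at 0; solve each RREF row for its pivot's exponent:
  r0: exp(X1) + (1)·1 = 0 ⇒ exp(X1) = -1
  r1: exp(X2) + (1)·1 = 0 ⇒ exp(X2) = -1
  r2: exp(X4) + (0)·1 = 0 ⇒ exp(X4) = 0
Π_1 = X1^-1 · X2^-1 · X3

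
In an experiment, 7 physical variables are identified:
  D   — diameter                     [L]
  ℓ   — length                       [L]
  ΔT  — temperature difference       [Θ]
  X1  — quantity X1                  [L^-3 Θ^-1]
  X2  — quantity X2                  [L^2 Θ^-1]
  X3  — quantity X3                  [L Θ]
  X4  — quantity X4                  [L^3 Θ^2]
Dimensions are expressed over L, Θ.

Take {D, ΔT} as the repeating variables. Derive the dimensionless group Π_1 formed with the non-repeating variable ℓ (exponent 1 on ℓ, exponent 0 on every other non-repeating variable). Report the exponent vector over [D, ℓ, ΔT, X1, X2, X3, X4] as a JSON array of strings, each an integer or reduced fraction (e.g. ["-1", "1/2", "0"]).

Dimensional matrix (L×Θ by D×ℓ×ΔT×X1×X2×X3×X4):
  L: [ 1  1  0 -3  2  1  3]
  Θ: [ 0  0  1 -1 -1  1  2]
RREF → pivots at {D,ΔT} ⇒ r = 2
Pivot set = {D,ΔT}, free = {ℓ,X1,X2,X3,X4}
RREF:
  r0: [   1    1    0   -3    2    1    3]
  r1: [   0    0    1   -1   -1    1    2]
Fix exponent of ℓ at 1, X1 at 0, X2 at 0, X3 at 0, X4 at 0; solve each RREF row for its pivot's exponent:
  r0: exp(D) + (1)·1 = 0 ⇒ exp(D) = -1
  r1: exp(ΔT) + (0)·1 = 0 ⇒ exp(ΔT) = 0
Π_1 = D^-1 · ℓ

["-1", "1", "0", "0", "0", "0", "0"]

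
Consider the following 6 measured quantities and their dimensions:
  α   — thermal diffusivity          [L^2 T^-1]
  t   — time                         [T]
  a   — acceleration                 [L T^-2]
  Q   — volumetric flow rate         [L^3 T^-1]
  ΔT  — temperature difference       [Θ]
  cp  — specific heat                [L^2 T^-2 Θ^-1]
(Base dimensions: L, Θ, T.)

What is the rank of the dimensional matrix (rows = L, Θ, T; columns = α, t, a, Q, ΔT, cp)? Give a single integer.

3

Exponent matrix [L,Θ,T] × [α,t,a,Q,ΔT,cp]:
  L: [ 2  0  1  3  0  2]
  Θ: [ 0  0  0  0  1 -1]
  T: [-1  1 -2 -1  0 -2]
Row reduction gives pivot columns α,t,ΔT; rank = 3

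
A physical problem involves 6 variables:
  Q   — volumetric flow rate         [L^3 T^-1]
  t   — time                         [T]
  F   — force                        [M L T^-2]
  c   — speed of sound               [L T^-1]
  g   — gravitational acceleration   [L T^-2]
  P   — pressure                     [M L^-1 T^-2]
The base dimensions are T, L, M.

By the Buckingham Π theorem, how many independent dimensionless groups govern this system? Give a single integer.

3

Dimensional matrix (T×L×M by Q×t×F×c×g×P):
  T: [-1  1 -2 -1 -2 -2]
  L: [ 3  0  1  1  1 -1]
  M: [ 0  0  1  0  0  1]
Row reduction gives pivot columns Q,t,F; rank = 3
Π count = n − r = 6 − 3 = 3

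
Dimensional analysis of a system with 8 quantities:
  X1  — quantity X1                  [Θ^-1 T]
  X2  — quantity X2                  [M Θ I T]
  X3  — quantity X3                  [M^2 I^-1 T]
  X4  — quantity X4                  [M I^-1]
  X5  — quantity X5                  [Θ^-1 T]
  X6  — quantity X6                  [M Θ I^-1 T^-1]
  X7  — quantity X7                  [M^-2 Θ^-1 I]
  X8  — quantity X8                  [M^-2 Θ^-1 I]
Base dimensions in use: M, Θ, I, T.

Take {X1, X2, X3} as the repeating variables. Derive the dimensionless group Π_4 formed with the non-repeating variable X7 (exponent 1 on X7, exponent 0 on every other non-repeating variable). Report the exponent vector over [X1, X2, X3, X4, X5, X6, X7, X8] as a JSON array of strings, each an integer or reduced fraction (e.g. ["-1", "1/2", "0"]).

["-1", "0", "1", "0", "0", "0", "1", "0"]

Write exponents as rows M,Θ,I,T / cols X1,X2,X3,X4,X5,X6,X7,X8:
  M: [ 0  1  2  1  0  1 -2 -2]
  Θ: [-1  1  0  0 -1  1 -1 -1]
  I: [ 0  1 -1 -1  0 -1  1  1]
  T: [ 1  1  1  0  1 -1  0  0]
Row reduction gives pivot columns X1,X2,X3; rank = 3
Repeat: X1,X2,X3; free: X4,X5,X6,X7,X8
RREF:
  r0: [   1    0    0 -1/3    1 -4/3    1    1]
  r1: [   0    1    0 -1/3    0 -1/3    0    0]
  r2: [   0    0    1  2/3    0  2/3   -1   -1]
  r3: [   0    0    0    0    0    0    0    0]
Fix exponent of X7 at 1, X4 at 0, X5 at 0, X6 at 0, X8 at 0; solve each RREF row for its pivot's exponent:
  r0: exp(X1) + (1)·1 = 0 ⇒ exp(X1) = -1
  r1: exp(X2) + (0)·1 = 0 ⇒ exp(X2) = 0
  r2: exp(X3) + (-1)·1 = 0 ⇒ exp(X3) = 1
Π_4 = X1^-1 · X3 · X7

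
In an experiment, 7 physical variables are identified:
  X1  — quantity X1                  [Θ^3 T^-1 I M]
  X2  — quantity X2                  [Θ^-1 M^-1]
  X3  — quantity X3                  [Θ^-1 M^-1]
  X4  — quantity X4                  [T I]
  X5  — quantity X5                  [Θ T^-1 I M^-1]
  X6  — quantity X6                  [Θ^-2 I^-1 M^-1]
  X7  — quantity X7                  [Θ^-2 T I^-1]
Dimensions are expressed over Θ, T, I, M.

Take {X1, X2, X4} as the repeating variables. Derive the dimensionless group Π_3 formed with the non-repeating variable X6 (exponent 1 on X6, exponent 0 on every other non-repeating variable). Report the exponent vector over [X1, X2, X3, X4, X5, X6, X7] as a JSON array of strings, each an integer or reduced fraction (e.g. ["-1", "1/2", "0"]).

["1/2", "-1/2", "0", "1/2", "0", "1", "0"]

Exponent matrix [Θ,T,I,M] × [X1,X2,X3,X4,X5,X6,X7]:
  Θ: [ 3 -1 -1  0  1 -2 -2]
  T: [-1  0  0  1 -1  0  1]
  I: [ 1  0  0  1  1 -1 -1]
  M: [ 1 -1 -1  0 -1 -1  0]
RREF → pivots at {X1,X2,X4} ⇒ r = 3
Pivot set = {X1,X2,X4}, free = {X3,X5,X6,X7}
RREF:
  r0: [   1    0    0    0    1 -1/2   -1]
  r1: [   0    1    1    0    2  1/2   -1]
  r2: [   0    0    0    1    0 -1/2    0]
  r3: [   0    0    0    0    0    0    0]
Fix exponent of X6 at 1, X3 at 0, X5 at 0, X7 at 0; solve each RREF row for its pivot's exponent:
  r0: exp(X1) + (-1/2)·1 = 0 ⇒ exp(X1) = 1/2
  r1: exp(X2) + (1/2)·1 = 0 ⇒ exp(X2) = -1/2
  r2: exp(X4) + (-1/2)·1 = 0 ⇒ exp(X4) = 1/2
Π_3 = X1^(1/2) · X2^(-1/2) · X4^(1/2) · X6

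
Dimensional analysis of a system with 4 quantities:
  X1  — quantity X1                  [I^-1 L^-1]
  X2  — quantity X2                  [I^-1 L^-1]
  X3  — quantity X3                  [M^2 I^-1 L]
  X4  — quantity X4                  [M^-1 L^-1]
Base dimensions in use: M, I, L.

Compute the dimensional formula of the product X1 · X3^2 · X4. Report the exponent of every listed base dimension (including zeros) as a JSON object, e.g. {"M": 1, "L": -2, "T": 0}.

{"M": 3, "I": -3, "L": 0}

Write exponents as rows M,I,L / cols X1,X2,X3,X4:
  M: [ 0  0  2 -1]
  I: [-1 -1 -1  0]
  L: [-1 -1  1 -1]
  [M]: (1)·0+(2)·2+(1)·-1 = 3
  [I]: (1)·-1+(2)·-1+(1)·0 = -3
  [L]: (1)·-1+(2)·1+(1)·-1 = 0
⇒ M^3 I^-3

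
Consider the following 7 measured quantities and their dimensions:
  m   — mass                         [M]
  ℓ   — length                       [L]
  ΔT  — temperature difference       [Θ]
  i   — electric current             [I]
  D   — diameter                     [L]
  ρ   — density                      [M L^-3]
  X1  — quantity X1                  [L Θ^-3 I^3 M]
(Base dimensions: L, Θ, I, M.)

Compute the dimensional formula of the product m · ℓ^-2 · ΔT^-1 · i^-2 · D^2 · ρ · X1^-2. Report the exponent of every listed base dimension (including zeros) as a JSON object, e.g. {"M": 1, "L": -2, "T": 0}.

Dimensional matrix (L×Θ×I×M by m×ℓ×ΔT×i×D×ρ×X1):
  L: [ 0  1  0  0  1 -3  1]
  Θ: [ 0  0  1  0  0  0 -3]
  I: [ 0  0  0  1  0  0  3]
  M: [ 1  0  0  0  0  1  1]
  [L]: (1)·0+(-2)·1+(-1)·0+(-2)·0+(2)·1+(1)·-3+(-2)·1 = -5
  [Θ]: (1)·0+(-2)·0+(-1)·1+(-2)·0+(2)·0+(1)·0+(-2)·-3 = 5
  [I]: (1)·0+(-2)·0+(-1)·0+(-2)·1+(2)·0+(1)·0+(-2)·3 = -8
  [M]: (1)·1+(-2)·0+(-1)·0+(-2)·0+(2)·0+(1)·1+(-2)·1 = 0
⇒ L^-5 Θ^5 I^-8

{"L": -5, "Θ": 5, "I": -8, "M": 0}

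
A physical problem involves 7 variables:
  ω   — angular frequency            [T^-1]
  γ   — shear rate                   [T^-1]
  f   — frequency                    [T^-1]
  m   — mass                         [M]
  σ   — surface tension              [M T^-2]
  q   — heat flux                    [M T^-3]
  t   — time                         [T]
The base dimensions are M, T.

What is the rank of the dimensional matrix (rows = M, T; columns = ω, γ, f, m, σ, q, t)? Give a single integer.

2

Write exponents as rows M,T / cols ω,γ,f,m,σ,q,t:
  M: [ 0  0  0  1  1  1  0]
  T: [-1 -1 -1  0 -2 -3  1]
RREF → pivots at {ω,m} ⇒ r = 2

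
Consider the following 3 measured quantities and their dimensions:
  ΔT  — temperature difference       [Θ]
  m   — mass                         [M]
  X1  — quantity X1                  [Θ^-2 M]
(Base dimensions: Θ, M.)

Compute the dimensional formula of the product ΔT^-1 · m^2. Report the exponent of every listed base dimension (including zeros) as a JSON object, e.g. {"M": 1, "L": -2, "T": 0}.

Dimensional matrix (Θ×M by ΔT×m×X1):
  Θ: [ 1  0 -2]
  M: [ 0  1  1]
  [Θ]: (-1)·1+(2)·0 = -1
  [M]: (-1)·0+(2)·1 = 2
⇒ Θ^-1 M^2

{"Θ": -1, "M": 2}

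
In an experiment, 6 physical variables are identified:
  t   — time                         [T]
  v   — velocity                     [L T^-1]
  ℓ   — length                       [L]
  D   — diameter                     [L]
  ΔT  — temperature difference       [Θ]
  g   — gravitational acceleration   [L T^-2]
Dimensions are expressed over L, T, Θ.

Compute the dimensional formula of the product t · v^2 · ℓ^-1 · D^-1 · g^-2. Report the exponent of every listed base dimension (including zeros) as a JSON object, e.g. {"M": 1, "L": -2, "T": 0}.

Exponent matrix [L,T,Θ] × [t,v,ℓ,D,ΔT,g]:
  L: [ 0  1  1  1  0  1]
  T: [ 1 -1  0  0  0 -2]
  Θ: [ 0  0  0  0  1  0]
  [L]: (1)·0+(2)·1+(-1)·1+(-1)·1+(-2)·1 = -2
  [T]: (1)·1+(2)·-1+(-1)·0+(-1)·0+(-2)·-2 = 3
  [Θ]: (1)·0+(2)·0+(-1)·0+(-1)·0+(-2)·0 = 0
⇒ L^-2 T^3

{"L": -2, "T": 3, "Θ": 0}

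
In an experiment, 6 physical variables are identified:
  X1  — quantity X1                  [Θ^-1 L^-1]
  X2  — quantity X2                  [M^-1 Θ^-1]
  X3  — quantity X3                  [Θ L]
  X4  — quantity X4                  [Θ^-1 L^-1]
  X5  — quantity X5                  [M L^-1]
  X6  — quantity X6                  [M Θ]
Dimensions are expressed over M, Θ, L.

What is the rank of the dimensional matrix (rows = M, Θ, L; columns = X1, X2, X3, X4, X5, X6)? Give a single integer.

2

Write exponents as rows M,Θ,L / cols X1,X2,X3,X4,X5,X6:
  M: [ 0 -1  0  0  1  1]
  Θ: [-1 -1  1 -1  0  1]
  L: [-1  0  1 -1 -1  0]
RREF → pivots at {X1,X2} ⇒ r = 2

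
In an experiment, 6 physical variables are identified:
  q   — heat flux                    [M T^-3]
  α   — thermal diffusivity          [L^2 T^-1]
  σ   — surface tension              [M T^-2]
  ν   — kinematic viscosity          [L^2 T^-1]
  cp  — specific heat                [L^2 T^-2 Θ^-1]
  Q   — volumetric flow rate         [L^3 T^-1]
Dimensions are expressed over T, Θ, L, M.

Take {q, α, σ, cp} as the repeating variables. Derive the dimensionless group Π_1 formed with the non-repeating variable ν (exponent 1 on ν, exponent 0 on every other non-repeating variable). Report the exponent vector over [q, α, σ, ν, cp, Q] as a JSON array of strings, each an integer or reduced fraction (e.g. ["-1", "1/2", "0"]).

Exponent matrix [T,Θ,L,M] × [q,α,σ,ν,cp,Q]:
  T: [-3 -1 -2 -1 -2 -1]
  Θ: [ 0  0  0  0 -1  0]
  L: [ 0  2  0  2  2  3]
  M: [ 1  0  1  0  0  0]
Echelon form has 4 nonzero rows (pivots: q,α,σ,cp)
Pivot set = {q,α,σ,cp}, free = {ν,Q}
RREF:
  r0: [   1    0    0    0    0 -1/2]
  r1: [   0    1    0    1    0  3/2]
  r2: [   0    0    1    0    0  1/2]
  r3: [   0    0    0    0    1    0]
Fix exponent of ν at 1, Q at 0; solve each RREF row for its pivot's exponent:
  r0: exp(q) + (0)·1 = 0 ⇒ exp(q) = 0
  r1: exp(α) + (1)·1 = 0 ⇒ exp(α) = -1
  r2: exp(σ) + (0)·1 = 0 ⇒ exp(σ) = 0
  r3: exp(cp) + (0)·1 = 0 ⇒ exp(cp) = 0
Π_1 = α^-1 · ν

["0", "-1", "0", "1", "0", "0"]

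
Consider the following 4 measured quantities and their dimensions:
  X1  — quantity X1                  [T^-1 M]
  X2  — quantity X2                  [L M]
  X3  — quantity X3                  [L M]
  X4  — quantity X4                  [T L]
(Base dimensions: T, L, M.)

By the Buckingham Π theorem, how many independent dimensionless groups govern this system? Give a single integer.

2

Dimensional matrix (T×L×M by X1×X2×X3×X4):
  T: [-1  0  0  1]
  L: [ 0  1  1  1]
  M: [ 1  1  1  0]
Row reduction gives pivot columns X1,X2; rank = 2
n=4, r=2 ⇒ 2 dimensionless groups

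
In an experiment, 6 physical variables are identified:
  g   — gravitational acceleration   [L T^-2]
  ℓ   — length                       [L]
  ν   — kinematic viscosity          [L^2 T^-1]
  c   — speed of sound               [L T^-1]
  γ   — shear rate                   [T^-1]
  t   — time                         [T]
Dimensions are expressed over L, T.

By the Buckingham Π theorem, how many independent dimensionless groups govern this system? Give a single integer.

Write exponents as rows L,T / cols g,ℓ,ν,c,γ,t:
  L: [ 1  1  2  1  0  0]
  T: [-2  0 -1 -1 -1  1]
RREF → pivots at {g,ℓ} ⇒ r = 2
6 vars − rank 2 = 4 Π groups

4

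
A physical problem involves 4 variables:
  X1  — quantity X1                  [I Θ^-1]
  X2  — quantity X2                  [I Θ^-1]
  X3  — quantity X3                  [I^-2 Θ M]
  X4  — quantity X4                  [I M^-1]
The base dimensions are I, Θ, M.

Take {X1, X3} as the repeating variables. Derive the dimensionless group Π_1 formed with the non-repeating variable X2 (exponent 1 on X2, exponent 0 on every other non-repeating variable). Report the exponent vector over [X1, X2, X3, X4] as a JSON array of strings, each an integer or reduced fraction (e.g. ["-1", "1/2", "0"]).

["-1", "1", "0", "0"]

Write exponents as rows I,Θ,M / cols X1,X2,X3,X4:
  I: [ 1  1 -2  1]
  Θ: [-1 -1  1  0]
  M: [ 0  0  1 -1]
Row reduction gives pivot columns X1,X3; rank = 2
Repeat: X1,X3; free: X2,X4
RREF:
  r0: [   1    1    0   -1]
  r1: [   0    0    1   -1]
  r2: [   0    0    0    0]
Fix exponent of X2 at 1, X4 at 0; solve each RREF row for its pivot's exponent:
  r0: exp(X1) + (1)·1 = 0 ⇒ exp(X1) = -1
  r1: exp(X3) + (0)·1 = 0 ⇒ exp(X3) = 0
Π_1 = X1^-1 · X2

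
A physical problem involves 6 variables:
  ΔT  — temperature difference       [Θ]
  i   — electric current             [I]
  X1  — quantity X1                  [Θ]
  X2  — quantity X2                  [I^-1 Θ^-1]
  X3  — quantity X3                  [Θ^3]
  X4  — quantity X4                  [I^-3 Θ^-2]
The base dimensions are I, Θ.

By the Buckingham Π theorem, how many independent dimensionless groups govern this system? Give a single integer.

Write exponents as rows I,Θ / cols ΔT,i,X1,X2,X3,X4:
  I: [ 0  1  0 -1  0 -3]
  Θ: [ 1  0  1 -1  3 -2]
Row reduction gives pivot columns ΔT,i; rank = 2
Π count = n − r = 6 − 2 = 4

4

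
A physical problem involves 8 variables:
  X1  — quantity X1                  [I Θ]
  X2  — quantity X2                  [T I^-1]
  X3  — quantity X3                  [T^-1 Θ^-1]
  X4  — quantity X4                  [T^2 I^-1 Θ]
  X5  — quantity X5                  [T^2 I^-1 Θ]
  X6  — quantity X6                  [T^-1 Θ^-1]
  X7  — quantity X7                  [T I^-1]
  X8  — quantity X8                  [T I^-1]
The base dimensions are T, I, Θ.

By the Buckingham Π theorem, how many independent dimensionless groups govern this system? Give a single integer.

Exponent matrix [T,I,Θ] × [X1,X2,X3,X4,X5,X6,X7,X8]:
  T: [ 0  1 -1  2  2 -1  1  1]
  I: [ 1 -1  0 -1 -1  0 -1 -1]
  Θ: [ 1  0 -1  1  1 -1  0  0]
Row reduction gives pivot columns X1,X2; rank = 2
Π count = n − r = 8 − 2 = 6

6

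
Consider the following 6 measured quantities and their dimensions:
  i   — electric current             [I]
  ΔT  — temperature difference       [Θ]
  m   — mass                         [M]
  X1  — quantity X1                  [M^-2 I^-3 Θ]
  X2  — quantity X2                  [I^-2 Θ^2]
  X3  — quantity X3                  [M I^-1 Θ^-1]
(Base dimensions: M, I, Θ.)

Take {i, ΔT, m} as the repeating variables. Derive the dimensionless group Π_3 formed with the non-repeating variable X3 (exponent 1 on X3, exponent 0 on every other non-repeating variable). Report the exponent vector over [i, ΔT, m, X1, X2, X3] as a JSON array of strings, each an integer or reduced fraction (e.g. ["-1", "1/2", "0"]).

Dimensional matrix (M×I×Θ by i×ΔT×m×X1×X2×X3):
  M: [ 0  0  1 -2  0  1]
  I: [ 1  0  0 -3 -2 -1]
  Θ: [ 0  1  0  1  2 -1]
Row reduction gives pivot columns i,ΔT,m; rank = 3
Repeat: i,ΔT,m; free: X1,X2,X3
RREF:
  r0: [   1    0    0   -3   -2   -1]
  r1: [   0    1    0    1    2   -1]
  r2: [   0    0    1   -2    0    1]
Fix exponent of X3 at 1, X1 at 0, X2 at 0; solve each RREF row for its pivot's exponent:
  r0: exp(i) + (-1)·1 = 0 ⇒ exp(i) = 1
  r1: exp(ΔT) + (-1)·1 = 0 ⇒ exp(ΔT) = 1
  r2: exp(m) + (1)·1 = 0 ⇒ exp(m) = -1
Π_3 = i · ΔT · m^-1 · X3

["1", "1", "-1", "0", "0", "1"]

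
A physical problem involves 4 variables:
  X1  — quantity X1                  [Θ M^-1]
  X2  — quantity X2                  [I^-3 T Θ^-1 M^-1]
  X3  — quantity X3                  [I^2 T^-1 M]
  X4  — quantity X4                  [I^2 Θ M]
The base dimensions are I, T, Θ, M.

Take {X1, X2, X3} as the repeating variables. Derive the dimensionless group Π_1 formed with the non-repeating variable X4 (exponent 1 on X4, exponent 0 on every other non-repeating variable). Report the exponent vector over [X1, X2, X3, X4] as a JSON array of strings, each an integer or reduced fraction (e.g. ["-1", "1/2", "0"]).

Dimensional matrix (I×T×Θ×M by X1×X2×X3×X4):
  I: [ 0 -3  2  2]
  T: [ 0  1 -1  0]
  Θ: [ 1 -1  0  1]
  M: [-1 -1  1  1]
Echelon form has 3 nonzero rows (pivots: X1,X2,X3)
Repeat: X1,X2,X3; free: X4
RREF:
  r0: [   1    0    0   -1]
  r1: [   0    1    0   -2]
  r2: [   0    0    1   -2]
  r3: [   0    0    0    0]
Fix exponent of X4 at 1; solve each RREF row for its pivot's exponent:
  r0: exp(X1) + (-1)·1 = 0 ⇒ exp(X1) = 1
  r1: exp(X2) + (-2)·1 = 0 ⇒ exp(X2) = 2
  r2: exp(X3) + (-2)·1 = 0 ⇒ exp(X3) = 2
Π_1 = X1 · X2^2 · X3^2 · X4

["1", "2", "2", "1"]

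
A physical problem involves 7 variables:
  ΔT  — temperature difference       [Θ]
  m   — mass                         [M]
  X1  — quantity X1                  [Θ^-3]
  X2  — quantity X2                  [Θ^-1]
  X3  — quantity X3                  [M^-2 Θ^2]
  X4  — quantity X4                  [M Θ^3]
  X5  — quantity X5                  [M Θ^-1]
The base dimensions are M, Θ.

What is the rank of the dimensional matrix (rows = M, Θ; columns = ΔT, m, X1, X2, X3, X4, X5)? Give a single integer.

Dimensional matrix (M×Θ by ΔT×m×X1×X2×X3×X4×X5):
  M: [ 0  1  0  0 -2  1  1]
  Θ: [ 1  0 -3 -1  2  3 -1]
Row reduction gives pivot columns ΔT,m; rank = 2

2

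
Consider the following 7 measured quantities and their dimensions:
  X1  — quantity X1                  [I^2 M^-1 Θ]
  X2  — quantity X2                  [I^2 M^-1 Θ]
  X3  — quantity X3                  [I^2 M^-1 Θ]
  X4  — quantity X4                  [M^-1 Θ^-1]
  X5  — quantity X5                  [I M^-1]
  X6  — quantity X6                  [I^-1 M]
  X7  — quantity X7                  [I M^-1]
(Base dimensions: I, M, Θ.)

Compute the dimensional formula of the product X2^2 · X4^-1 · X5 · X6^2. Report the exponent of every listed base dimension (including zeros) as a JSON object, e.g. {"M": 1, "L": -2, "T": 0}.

Exponent matrix [I,M,Θ] × [X1,X2,X3,X4,X5,X6,X7]:
  I: [ 2  2  2  0  1 -1  1]
  M: [-1 -1 -1 -1 -1  1 -1]
  Θ: [ 1  1  1 -1  0  0  0]
  [I]: (2)·2+(-1)·0+(1)·1+(2)·-1 = 3
  [M]: (2)·-1+(-1)·-1+(1)·-1+(2)·1 = 0
  [Θ]: (2)·1+(-1)·-1+(1)·0+(2)·0 = 3
⇒ I^3 Θ^3

{"I": 3, "M": 0, "Θ": 3}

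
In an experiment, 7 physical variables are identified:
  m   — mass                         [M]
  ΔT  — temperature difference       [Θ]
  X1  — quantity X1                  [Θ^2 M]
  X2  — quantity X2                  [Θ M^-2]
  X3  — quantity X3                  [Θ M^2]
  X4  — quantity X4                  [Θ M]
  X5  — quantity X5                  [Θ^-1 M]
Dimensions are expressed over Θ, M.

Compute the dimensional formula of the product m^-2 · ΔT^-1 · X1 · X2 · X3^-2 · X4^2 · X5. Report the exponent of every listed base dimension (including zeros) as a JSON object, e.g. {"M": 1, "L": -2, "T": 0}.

Write exponents as rows Θ,M / cols m,ΔT,X1,X2,X3,X4,X5:
  Θ: [ 0  1  2  1  1  1 -1]
  M: [ 1  0  1 -2  2  1  1]
  [Θ]: (-2)·0+(-1)·1+(1)·2+(1)·1+(-2)·1+(2)·1+(1)·-1 = 1
  [M]: (-2)·1+(-1)·0+(1)·1+(1)·-2+(-2)·2+(2)·1+(1)·1 = -4
⇒ Θ M^-4

{"Θ": 1, "M": -4}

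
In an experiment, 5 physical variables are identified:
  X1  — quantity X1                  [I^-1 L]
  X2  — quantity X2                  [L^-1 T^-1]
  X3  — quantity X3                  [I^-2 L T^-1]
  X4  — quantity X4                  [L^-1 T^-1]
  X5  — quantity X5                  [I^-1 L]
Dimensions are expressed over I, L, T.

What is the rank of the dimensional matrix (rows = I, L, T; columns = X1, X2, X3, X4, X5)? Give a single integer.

Dimensional matrix (I×L×T by X1×X2×X3×X4×X5):
  I: [-1  0 -2  0 -1]
  L: [ 1 -1  1 -1  1]
  T: [ 0 -1 -1 -1  0]
Row reduction gives pivot columns X1,X2; rank = 2

2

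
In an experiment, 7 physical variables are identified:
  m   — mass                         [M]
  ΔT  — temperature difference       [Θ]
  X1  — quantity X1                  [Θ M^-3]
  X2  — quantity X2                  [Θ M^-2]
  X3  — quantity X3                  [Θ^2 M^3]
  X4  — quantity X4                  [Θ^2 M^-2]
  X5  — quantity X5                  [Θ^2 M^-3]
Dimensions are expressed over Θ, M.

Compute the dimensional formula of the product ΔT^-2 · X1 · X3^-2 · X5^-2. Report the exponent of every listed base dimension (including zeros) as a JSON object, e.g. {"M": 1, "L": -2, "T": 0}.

{"Θ": -9, "M": -3}

Write exponents as rows Θ,M / cols m,ΔT,X1,X2,X3,X4,X5:
  Θ: [ 0  1  1  1  2  2  2]
  M: [ 1  0 -3 -2  3 -2 -3]
  [Θ]: (-2)·1+(1)·1+(-2)·2+(-2)·2 = -9
  [M]: (-2)·0+(1)·-3+(-2)·3+(-2)·-3 = -3
⇒ Θ^-9 M^-3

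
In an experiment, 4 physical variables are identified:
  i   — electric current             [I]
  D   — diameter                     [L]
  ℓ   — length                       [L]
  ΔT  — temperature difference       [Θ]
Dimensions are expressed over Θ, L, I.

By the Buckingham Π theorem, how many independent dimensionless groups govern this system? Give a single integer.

Dimensional matrix (Θ×L×I by i×D×ℓ×ΔT):
  Θ: [ 0  0  0  1]
  L: [ 0  1  1  0]
  I: [ 1  0  0  0]
RREF → pivots at {i,D,ΔT} ⇒ r = 3
4 vars − rank 3 = 1 Π group

1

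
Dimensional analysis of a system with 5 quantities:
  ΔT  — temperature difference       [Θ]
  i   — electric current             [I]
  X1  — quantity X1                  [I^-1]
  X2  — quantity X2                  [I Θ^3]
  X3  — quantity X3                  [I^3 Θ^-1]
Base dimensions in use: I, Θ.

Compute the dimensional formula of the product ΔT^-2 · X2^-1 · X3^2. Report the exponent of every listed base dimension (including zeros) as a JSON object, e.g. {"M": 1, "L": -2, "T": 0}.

{"I": 5, "Θ": -7}

Dimensional matrix (I×Θ by ΔT×i×X1×X2×X3):
  I: [ 0  1 -1  1  3]
  Θ: [ 1  0  0  3 -1]
  [I]: (-2)·0+(-1)·1+(2)·3 = 5
  [Θ]: (-2)·1+(-1)·3+(2)·-1 = -7
⇒ I^5 Θ^-7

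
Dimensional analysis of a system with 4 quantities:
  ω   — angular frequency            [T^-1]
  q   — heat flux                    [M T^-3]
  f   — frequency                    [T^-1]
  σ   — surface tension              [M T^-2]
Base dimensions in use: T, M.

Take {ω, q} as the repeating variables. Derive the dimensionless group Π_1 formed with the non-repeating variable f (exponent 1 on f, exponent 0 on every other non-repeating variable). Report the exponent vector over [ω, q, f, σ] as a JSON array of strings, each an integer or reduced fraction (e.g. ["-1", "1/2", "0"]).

["-1", "0", "1", "0"]

Exponent matrix [T,M] × [ω,q,f,σ]:
  T: [-1 -3 -1 -2]
  M: [ 0  1  0  1]
Echelon form has 2 nonzero rows (pivots: ω,q)
Pivot set = {ω,q}, free = {f,σ}
RREF:
  r0: [   1    0    1   -1]
  r1: [   0    1    0    1]
Fix exponent of f at 1, σ at 0; solve each RREF row for its pivot's exponent:
  r0: exp(ω) + (1)·1 = 0 ⇒ exp(ω) = -1
  r1: exp(q) + (0)·1 = 0 ⇒ exp(q) = 0
Π_1 = ω^-1 · f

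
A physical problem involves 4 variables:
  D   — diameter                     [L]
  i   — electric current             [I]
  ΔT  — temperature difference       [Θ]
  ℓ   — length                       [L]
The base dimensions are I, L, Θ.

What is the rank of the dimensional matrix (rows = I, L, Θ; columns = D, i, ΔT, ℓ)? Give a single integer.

Exponent matrix [I,L,Θ] × [D,i,ΔT,ℓ]:
  I: [ 0  1  0  0]
  L: [ 1  0  0  1]
  Θ: [ 0  0  1  0]
Row reduction gives pivot columns D,i,ΔT; rank = 3

3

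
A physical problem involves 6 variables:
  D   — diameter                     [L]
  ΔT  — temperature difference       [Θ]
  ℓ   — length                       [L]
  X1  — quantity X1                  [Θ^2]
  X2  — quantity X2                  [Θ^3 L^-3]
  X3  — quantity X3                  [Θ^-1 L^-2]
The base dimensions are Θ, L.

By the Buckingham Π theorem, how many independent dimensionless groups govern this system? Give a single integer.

4

Dimensional matrix (Θ×L by D×ΔT×ℓ×X1×X2×X3):
  Θ: [ 0  1  0  2  3 -1]
  L: [ 1  0  1  0 -3 -2]
Row reduction gives pivot columns D,ΔT; rank = 2
n=6, r=2 ⇒ 4 dimensionless groups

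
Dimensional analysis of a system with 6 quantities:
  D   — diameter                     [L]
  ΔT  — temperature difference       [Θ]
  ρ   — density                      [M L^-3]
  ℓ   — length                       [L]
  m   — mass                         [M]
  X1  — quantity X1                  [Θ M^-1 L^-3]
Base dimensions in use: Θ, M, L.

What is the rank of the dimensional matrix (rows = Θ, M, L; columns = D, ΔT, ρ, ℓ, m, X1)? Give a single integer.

3

Dimensional matrix (Θ×M×L by D×ΔT×ρ×ℓ×m×X1):
  Θ: [ 0  1  0  0  0  1]
  M: [ 0  0  1  0  1 -1]
  L: [ 1  0 -3  1  0 -3]
Echelon form has 3 nonzero rows (pivots: D,ΔT,ρ)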